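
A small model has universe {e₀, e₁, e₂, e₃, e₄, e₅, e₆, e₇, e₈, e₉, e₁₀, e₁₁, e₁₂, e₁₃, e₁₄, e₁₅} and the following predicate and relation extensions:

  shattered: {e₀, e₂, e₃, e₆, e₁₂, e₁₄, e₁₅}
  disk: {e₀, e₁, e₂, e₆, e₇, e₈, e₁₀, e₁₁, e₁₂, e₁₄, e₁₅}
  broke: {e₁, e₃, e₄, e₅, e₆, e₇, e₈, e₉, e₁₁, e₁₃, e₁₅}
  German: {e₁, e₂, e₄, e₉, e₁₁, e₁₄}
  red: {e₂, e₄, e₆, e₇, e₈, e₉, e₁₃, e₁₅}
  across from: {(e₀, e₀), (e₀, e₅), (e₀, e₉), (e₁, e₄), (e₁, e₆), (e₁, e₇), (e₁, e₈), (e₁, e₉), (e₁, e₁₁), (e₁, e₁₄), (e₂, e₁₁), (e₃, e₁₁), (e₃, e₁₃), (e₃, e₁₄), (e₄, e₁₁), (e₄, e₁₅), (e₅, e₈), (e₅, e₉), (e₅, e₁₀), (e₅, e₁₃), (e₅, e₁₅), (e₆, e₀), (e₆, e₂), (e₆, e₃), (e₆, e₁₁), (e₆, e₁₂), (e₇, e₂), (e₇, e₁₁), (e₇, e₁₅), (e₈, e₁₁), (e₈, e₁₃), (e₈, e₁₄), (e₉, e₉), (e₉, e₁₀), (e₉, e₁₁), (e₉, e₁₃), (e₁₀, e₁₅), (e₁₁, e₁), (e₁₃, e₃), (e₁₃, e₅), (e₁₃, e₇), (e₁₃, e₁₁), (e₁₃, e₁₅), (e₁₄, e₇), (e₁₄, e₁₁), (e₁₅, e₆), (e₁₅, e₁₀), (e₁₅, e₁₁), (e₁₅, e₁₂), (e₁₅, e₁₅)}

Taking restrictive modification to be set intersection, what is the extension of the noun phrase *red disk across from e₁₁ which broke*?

⟦across from e₁₁⟧ = {x : ⟨x, e₁₁⟩ ∈ ⟦across from⟧} = {e₁, e₂, e₃, e₄, e₆, e₇, e₈, e₉, e₁₃, e₁₄, e₁₅}
⟦which broke⟧ = ⟦broke⟧ = {e₁, e₃, e₄, e₅, e₆, e₇, e₈, e₉, e₁₁, e₁₃, e₁₅}
⟦disk⟧ = {e₀, e₁, e₂, e₆, e₇, e₈, e₁₀, e₁₁, e₁₂, e₁₄, e₁₅}
… ∩ ⟦across from e₁₁⟧ = {e₀, e₁, e₂, e₆, e₇, e₈, e₁₀, e₁₁, e₁₂, e₁₄, e₁₅} ∩ {e₁, e₂, e₃, e₄, e₆, e₇, e₈, e₉, e₁₃, e₁₄, e₁₅} = {e₁, e₂, e₆, e₇, e₈, e₁₄, e₁₅}
… ∩ ⟦which broke⟧ = {e₁, e₂, e₆, e₇, e₈, e₁₄, e₁₅} ∩ {e₁, e₃, e₄, e₅, e₆, e₇, e₈, e₉, e₁₁, e₁₃, e₁₅} = {e₁, e₆, e₇, e₈, e₁₅}
… ∩ ⟦red⟧ = {e₁, e₆, e₇, e₈, e₁₅} ∩ {e₂, e₄, e₆, e₇, e₈, e₉, e₁₃, e₁₅} = {e₆, e₇, e₈, e₁₅}
So ⟦red disk across from e₁₁ which broke⟧ = {e₆, e₇, e₈, e₁₅}.

{e₆, e₇, e₈, e₁₅}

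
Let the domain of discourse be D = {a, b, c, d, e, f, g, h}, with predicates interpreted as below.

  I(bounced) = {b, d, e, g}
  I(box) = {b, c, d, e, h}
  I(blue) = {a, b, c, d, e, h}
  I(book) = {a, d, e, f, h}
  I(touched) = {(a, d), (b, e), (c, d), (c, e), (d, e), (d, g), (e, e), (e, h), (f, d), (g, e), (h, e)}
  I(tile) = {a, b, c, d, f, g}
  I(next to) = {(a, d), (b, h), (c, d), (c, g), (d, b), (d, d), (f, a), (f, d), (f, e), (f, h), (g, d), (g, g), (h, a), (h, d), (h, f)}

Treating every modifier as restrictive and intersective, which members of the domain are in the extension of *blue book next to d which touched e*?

{d, h}

⟦next to d⟧ = {x : ⟨x, d⟩ ∈ ⟦next to⟧} = {a, c, d, f, g, h}
⟦which touched e⟧ = {x : ⟨x, e⟩ ∈ ⟦touched⟧} = {b, c, d, e, g, h}
⟦book⟧ = {a, d, e, f, h}
… ∩ ⟦next to d⟧ = {a, d, e, f, h} ∩ {a, c, d, f, g, h} = {a, d, f, h}
… ∩ ⟦which touched e⟧ = {a, d, f, h} ∩ {b, c, d, e, g, h} = {d, h}
… ∩ ⟦blue⟧ = {d, h} ∩ {a, b, c, d, e, h} = {d, h}
So ⟦blue book next to d which touched e⟧ = {d, h}.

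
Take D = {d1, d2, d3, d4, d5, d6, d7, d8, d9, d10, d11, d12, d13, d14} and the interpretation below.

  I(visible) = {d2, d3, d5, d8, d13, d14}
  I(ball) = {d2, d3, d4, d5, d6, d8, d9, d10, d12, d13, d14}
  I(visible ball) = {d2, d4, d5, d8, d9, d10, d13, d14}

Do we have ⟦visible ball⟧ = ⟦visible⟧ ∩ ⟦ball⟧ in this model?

no

⟦visible⟧ ∩ ⟦ball⟧ = {d2, d3, d5, d8, d13, d14} ∩ {d2, d3, d4, d5, d6, d8, d9, d10, d12, d13, d14} = {d2, d3, d5, d8, d13, d14}
Observed ⟦visible ball⟧ = {d2, d4, d5, d8, d9, d10, d13, d14}.
These differ, so the modifier is not intersective in this model.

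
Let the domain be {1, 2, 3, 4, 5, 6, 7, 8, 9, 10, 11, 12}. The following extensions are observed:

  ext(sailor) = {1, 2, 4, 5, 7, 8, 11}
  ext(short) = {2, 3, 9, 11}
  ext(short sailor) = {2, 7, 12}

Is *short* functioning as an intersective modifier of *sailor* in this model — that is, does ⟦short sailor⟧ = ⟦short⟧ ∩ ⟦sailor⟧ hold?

⟦short⟧ ∩ ⟦sailor⟧ = {2, 3, 9, 11} ∩ {1, 2, 4, 5, 7, 8, 11} = {2, 11}
Observed ⟦short sailor⟧ = {2, 7, 12}.
These differ, so the modifier is not intersective in this model.

no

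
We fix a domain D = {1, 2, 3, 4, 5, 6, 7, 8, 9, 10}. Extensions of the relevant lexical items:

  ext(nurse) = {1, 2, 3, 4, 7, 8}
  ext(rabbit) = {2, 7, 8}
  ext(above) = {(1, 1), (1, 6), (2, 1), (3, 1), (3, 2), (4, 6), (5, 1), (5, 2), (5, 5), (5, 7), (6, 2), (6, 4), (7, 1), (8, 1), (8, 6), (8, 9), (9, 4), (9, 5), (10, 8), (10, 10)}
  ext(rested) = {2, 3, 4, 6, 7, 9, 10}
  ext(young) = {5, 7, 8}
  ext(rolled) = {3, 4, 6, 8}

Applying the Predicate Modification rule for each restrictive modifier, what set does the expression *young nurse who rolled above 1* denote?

{8}

⟦who rolled⟧ = ⟦rolled⟧ = {3, 4, 6, 8}
⟦above 1⟧ = {x : ⟨x, 1⟩ ∈ ⟦above⟧} = {1, 2, 3, 5, 7, 8}
⟦nurse⟧ = {1, 2, 3, 4, 7, 8}
… ∩ ⟦who rolled⟧ = {1, 2, 3, 4, 7, 8} ∩ {3, 4, 6, 8} = {3, 4, 8}
… ∩ ⟦above 1⟧ = {3, 4, 8} ∩ {1, 2, 3, 5, 7, 8} = {3, 8}
… ∩ ⟦young⟧ = {3, 8} ∩ {5, 7, 8} = {8}
So ⟦young nurse who rolled above 1⟧ = {8}.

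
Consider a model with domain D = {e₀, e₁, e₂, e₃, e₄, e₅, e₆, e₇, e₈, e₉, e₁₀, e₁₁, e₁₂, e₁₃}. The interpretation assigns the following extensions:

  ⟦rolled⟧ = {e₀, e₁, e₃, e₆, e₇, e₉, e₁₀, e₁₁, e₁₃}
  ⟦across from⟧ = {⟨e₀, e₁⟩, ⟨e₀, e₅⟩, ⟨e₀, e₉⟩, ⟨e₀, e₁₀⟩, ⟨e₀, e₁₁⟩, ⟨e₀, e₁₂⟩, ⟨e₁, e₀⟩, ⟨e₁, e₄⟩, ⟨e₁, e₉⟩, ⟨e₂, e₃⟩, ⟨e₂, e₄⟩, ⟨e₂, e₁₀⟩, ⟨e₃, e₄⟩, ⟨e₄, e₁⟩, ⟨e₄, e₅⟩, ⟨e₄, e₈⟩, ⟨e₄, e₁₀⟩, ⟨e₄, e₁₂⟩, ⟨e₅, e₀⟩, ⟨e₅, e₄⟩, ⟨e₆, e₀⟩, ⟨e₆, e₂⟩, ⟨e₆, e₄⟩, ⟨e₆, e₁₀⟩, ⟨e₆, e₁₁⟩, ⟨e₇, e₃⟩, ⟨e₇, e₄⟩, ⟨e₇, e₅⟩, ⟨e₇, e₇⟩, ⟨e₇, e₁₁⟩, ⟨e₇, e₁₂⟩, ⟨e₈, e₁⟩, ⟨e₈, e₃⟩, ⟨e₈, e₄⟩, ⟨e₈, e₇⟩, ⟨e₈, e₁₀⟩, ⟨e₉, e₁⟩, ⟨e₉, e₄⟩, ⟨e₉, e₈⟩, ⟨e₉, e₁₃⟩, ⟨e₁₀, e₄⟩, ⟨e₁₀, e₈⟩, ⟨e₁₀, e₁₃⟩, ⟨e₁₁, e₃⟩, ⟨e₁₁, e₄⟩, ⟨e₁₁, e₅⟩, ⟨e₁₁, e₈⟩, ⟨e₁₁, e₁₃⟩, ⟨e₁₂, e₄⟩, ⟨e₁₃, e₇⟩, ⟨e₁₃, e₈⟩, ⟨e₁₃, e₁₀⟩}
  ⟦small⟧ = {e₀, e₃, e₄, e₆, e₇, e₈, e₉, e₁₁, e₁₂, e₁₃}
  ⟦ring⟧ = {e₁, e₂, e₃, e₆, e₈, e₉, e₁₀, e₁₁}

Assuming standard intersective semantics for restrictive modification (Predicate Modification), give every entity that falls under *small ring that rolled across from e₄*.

⟦that rolled⟧ = ⟦rolled⟧ = {e₀, e₁, e₃, e₆, e₇, e₉, e₁₀, e₁₁, e₁₃}
⟦across from e₄⟧ = {x : ⟨x, e₄⟩ ∈ ⟦across from⟧} = {e₁, e₂, e₃, e₅, e₆, e₇, e₈, e₉, e₁₀, e₁₁, e₁₂}
⟦ring⟧ = {e₁, e₂, e₃, e₆, e₈, e₉, e₁₀, e₁₁}
… ∩ ⟦that rolled⟧ = {e₁, e₂, e₃, e₆, e₈, e₉, e₁₀, e₁₁} ∩ {e₀, e₁, e₃, e₆, e₇, e₉, e₁₀, e₁₁, e₁₃} = {e₁, e₃, e₆, e₉, e₁₀, e₁₁}
… ∩ ⟦across from e₄⟧ = {e₁, e₃, e₆, e₉, e₁₀, e₁₁} ∩ {e₁, e₂, e₃, e₅, e₆, e₇, e₈, e₉, e₁₀, e₁₁, e₁₂} = {e₁, e₃, e₆, e₉, e₁₀, e₁₁}
… ∩ ⟦small⟧ = {e₁, e₃, e₆, e₉, e₁₀, e₁₁} ∩ {e₀, e₃, e₄, e₆, e₇, e₈, e₉, e₁₁, e₁₂, e₁₃} = {e₃, e₆, e₉, e₁₁}
So ⟦small ring that rolled across from e₄⟧ = {e₃, e₆, e₉, e₁₁}.

{e₃, e₆, e₉, e₁₁}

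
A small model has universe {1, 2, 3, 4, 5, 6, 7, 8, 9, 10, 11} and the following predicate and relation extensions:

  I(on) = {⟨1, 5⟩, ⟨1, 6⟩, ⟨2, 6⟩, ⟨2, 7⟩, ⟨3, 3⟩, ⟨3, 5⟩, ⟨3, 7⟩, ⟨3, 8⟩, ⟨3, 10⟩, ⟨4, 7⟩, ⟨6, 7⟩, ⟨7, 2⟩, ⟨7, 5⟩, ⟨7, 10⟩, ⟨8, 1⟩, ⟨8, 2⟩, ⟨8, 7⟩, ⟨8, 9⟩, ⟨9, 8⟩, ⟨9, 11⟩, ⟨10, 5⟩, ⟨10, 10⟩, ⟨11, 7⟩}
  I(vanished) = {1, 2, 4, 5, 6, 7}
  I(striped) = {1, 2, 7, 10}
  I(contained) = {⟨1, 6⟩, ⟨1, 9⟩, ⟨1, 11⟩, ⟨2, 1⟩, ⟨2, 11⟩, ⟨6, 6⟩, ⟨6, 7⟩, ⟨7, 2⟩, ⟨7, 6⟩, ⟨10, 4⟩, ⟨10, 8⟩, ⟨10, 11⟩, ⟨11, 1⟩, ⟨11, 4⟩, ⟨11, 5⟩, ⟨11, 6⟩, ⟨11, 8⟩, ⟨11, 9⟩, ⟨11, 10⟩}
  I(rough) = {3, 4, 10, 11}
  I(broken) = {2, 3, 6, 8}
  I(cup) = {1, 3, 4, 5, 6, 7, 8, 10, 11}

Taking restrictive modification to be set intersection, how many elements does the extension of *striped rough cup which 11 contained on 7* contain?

⟦which 11 contained⟧ = {x : ⟨11, x⟩ ∈ ⟦contained⟧} = {1, 4, 5, 6, 8, 9, 10}
⟦on 7⟧ = {x : ⟨x, 7⟩ ∈ ⟦on⟧} = {2, 3, 4, 6, 8, 11}
⟦cup⟧ = {1, 3, 4, 5, 6, 7, 8, 10, 11}
… ∩ ⟦which 11 contained⟧ = {1, 3, 4, 5, 6, 7, 8, 10, 11} ∩ {1, 4, 5, 6, 8, 9, 10} = {1, 4, 5, 6, 8, 10}
… ∩ ⟦on 7⟧ = {1, 4, 5, 6, 8, 10} ∩ {2, 3, 4, 6, 8, 11} = {4, 6, 8}
… ∩ ⟦striped⟧ = {4, 6, 8} ∩ {1, 2, 7, 10} = ∅
… ∩ ⟦rough⟧ = ∅ ∩ {3, 4, 10, 11} = ∅
⟦striped rough cup which 11 contained on 7⟧ = ∅, so the cardinality is 0.

0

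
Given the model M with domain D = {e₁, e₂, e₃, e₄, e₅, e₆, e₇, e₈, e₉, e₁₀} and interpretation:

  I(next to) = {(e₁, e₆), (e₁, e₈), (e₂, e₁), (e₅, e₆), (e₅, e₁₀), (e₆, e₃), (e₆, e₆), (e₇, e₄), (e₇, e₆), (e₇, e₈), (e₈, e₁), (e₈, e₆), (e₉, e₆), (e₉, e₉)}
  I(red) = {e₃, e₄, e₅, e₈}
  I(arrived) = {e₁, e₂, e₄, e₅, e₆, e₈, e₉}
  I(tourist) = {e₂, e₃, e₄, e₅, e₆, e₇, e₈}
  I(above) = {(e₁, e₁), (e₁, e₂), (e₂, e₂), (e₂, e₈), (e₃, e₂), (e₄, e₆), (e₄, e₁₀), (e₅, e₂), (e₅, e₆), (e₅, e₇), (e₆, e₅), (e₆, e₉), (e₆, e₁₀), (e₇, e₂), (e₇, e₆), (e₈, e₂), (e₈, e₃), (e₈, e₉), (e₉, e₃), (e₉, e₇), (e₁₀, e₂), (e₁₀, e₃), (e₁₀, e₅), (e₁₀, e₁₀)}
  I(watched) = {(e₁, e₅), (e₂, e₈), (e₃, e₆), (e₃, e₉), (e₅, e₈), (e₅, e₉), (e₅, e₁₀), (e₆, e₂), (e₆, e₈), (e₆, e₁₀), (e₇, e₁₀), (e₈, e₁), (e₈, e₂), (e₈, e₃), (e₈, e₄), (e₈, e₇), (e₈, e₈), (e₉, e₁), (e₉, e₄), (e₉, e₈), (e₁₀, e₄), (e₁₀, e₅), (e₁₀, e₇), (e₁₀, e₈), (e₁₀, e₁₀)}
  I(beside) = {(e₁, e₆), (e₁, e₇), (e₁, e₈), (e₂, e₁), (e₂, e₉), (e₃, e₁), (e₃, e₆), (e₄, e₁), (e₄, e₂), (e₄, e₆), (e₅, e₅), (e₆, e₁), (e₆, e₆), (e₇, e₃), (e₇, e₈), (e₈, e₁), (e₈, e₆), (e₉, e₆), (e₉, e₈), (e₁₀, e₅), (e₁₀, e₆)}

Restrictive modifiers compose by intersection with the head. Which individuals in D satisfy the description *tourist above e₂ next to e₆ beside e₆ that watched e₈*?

{e₈}

⟦above e₂⟧ = {x : ⟨x, e₂⟩ ∈ ⟦above⟧} = {e₁, e₂, e₃, e₅, e₇, e₈, e₁₀}
⟦next to e₆⟧ = {x : ⟨x, e₆⟩ ∈ ⟦next to⟧} = {e₁, e₅, e₆, e₇, e₈, e₉}
⟦beside e₆⟧ = {x : ⟨x, e₆⟩ ∈ ⟦beside⟧} = {e₁, e₃, e₄, e₆, e₈, e₉, e₁₀}
⟦that watched e₈⟧ = {x : ⟨x, e₈⟩ ∈ ⟦watched⟧} = {e₂, e₅, e₆, e₈, e₉, e₁₀}
⟦tourist⟧ = {e₂, e₃, e₄, e₅, e₆, e₇, e₈}
… ∩ ⟦above e₂⟧ = {e₂, e₃, e₄, e₅, e₆, e₇, e₈} ∩ {e₁, e₂, e₃, e₅, e₇, e₈, e₁₀} = {e₂, e₃, e₅, e₇, e₈}
… ∩ ⟦next to e₆⟧ = {e₂, e₃, e₅, e₇, e₈} ∩ {e₁, e₅, e₆, e₇, e₈, e₉} = {e₅, e₇, e₈}
… ∩ ⟦beside e₆⟧ = {e₅, e₇, e₈} ∩ {e₁, e₃, e₄, e₆, e₈, e₉, e₁₀} = {e₈}
… ∩ ⟦that watched e₈⟧ = {e₈} ∩ {e₂, e₅, e₆, e₈, e₉, e₁₀} = {e₈}
So ⟦tourist above e₂ next to e₆ beside e₆ that watched e₈⟧ = {e₈}.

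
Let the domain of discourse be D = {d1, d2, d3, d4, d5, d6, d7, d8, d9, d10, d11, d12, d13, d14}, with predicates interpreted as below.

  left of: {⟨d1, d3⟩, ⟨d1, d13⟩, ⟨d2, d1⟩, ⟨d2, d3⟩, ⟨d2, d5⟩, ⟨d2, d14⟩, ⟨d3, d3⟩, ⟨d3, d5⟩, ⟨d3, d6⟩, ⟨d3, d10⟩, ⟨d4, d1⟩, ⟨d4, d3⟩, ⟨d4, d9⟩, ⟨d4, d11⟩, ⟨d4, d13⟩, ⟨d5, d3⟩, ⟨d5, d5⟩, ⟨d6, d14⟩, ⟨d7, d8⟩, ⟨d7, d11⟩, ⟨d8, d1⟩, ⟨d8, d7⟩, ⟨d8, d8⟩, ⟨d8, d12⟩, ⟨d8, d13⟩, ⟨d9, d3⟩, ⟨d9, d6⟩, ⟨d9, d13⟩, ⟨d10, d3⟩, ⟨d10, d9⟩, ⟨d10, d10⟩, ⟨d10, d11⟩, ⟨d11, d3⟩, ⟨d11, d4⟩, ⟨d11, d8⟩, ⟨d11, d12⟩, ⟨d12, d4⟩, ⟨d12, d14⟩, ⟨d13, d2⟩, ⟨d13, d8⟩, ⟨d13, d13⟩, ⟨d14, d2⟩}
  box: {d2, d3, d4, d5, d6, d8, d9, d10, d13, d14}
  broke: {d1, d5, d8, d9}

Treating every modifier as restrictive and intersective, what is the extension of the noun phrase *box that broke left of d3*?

⟦that broke⟧ = ⟦broke⟧ = {d1, d5, d8, d9}
⟦left of d3⟧ = {x : ⟨x, d3⟩ ∈ ⟦left of⟧} = {d1, d2, d3, d4, d5, d9, d10, d11}
⟦box⟧ = {d2, d3, d4, d5, d6, d8, d9, d10, d13, d14}
… ∩ ⟦that broke⟧ = {d2, d3, d4, d5, d6, d8, d9, d10, d13, d14} ∩ {d1, d5, d8, d9} = {d5, d8, d9}
… ∩ ⟦left of d3⟧ = {d5, d8, d9} ∩ {d1, d2, d3, d4, d5, d9, d10, d11} = {d5, d9}
So ⟦box that broke left of d3⟧ = {d5, d9}.

{d5, d9}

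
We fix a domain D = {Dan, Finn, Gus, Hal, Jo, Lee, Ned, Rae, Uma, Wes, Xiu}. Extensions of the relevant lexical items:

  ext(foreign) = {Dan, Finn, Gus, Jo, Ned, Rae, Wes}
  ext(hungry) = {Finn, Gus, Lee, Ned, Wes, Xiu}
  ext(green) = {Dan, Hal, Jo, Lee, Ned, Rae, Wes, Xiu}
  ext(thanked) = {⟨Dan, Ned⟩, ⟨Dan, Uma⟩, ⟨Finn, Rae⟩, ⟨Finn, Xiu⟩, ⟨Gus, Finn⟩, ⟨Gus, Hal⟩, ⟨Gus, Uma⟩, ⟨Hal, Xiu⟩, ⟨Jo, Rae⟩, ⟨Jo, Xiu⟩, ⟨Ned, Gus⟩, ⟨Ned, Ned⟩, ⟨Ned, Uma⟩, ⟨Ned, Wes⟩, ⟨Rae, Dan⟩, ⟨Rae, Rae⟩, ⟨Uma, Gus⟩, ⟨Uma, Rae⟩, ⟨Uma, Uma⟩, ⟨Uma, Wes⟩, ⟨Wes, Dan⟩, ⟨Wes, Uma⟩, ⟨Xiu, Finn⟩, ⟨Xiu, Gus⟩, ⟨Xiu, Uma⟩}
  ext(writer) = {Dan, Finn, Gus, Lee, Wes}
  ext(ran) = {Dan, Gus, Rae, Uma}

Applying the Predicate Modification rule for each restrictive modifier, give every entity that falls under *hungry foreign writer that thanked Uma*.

{Gus, Wes}

⟦that thanked Uma⟧ = {x : ⟨x, Uma⟩ ∈ ⟦thanked⟧} = {Dan, Gus, Ned, Uma, Wes, Xiu}
⟦writer⟧ = {Dan, Finn, Gus, Lee, Wes}
… ∩ ⟦that thanked Uma⟧ = {Dan, Finn, Gus, Lee, Wes} ∩ {Dan, Gus, Ned, Uma, Wes, Xiu} = {Dan, Gus, Wes}
… ∩ ⟦hungry⟧ = {Dan, Gus, Wes} ∩ {Finn, Gus, Lee, Ned, Wes, Xiu} = {Gus, Wes}
… ∩ ⟦foreign⟧ = {Gus, Wes} ∩ {Dan, Finn, Gus, Jo, Ned, Rae, Wes} = {Gus, Wes}
So ⟦hungry foreign writer that thanked Uma⟧ = {Gus, Wes}.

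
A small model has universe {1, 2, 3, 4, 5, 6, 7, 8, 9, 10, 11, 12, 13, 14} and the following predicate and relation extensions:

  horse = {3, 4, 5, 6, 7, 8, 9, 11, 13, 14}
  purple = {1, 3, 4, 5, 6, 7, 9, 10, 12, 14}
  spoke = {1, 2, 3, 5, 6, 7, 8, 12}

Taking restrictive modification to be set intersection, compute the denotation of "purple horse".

{3, 4, 5, 6, 7, 9, 14}

⟦horse⟧ = {3, 4, 5, 6, 7, 8, 9, 11, 13, 14}
… ∩ ⟦purple⟧ = {3, 4, 5, 6, 7, 8, 9, 11, 13, 14} ∩ {1, 3, 4, 5, 6, 7, 9, 10, 12, 14} = {3, 4, 5, 6, 7, 9, 14}
So ⟦purple horse⟧ = {3, 4, 5, 6, 7, 9, 14}.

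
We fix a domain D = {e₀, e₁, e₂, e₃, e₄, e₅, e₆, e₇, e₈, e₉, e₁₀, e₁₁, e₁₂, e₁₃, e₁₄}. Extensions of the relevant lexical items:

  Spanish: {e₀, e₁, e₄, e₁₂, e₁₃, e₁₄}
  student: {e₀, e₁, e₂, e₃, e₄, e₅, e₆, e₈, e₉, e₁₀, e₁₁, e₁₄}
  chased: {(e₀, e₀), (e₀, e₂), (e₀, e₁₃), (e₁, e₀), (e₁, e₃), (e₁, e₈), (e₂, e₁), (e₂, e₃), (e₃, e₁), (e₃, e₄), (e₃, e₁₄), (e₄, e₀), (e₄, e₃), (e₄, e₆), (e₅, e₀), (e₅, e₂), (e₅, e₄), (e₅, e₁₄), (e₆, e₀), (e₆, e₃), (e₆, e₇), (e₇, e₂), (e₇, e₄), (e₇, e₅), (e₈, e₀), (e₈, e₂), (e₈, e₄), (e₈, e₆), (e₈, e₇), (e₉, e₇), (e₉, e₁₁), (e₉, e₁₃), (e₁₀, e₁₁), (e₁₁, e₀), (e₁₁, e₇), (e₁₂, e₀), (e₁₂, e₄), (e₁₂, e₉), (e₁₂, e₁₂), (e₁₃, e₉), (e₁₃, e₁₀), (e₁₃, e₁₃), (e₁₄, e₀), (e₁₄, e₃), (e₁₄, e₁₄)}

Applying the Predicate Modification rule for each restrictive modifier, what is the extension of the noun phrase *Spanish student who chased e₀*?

⟦who chased e₀⟧ = {x : ⟨x, e₀⟩ ∈ ⟦chased⟧} = {e₀, e₁, e₄, e₅, e₆, e₈, e₁₁, e₁₂, e₁₄}
⟦student⟧ = {e₀, e₁, e₂, e₃, e₄, e₅, e₆, e₈, e₉, e₁₀, e₁₁, e₁₄}
… ∩ ⟦who chased e₀⟧ = {e₀, e₁, e₂, e₃, e₄, e₅, e₆, e₈, e₉, e₁₀, e₁₁, e₁₄} ∩ {e₀, e₁, e₄, e₅, e₆, e₈, e₁₁, e₁₂, e₁₄} = {e₀, e₁, e₄, e₅, e₆, e₈, e₁₁, e₁₄}
… ∩ ⟦Spanish⟧ = {e₀, e₁, e₄, e₅, e₆, e₈, e₁₁, e₁₄} ∩ {e₀, e₁, e₄, e₁₂, e₁₃, e₁₄} = {e₀, e₁, e₄, e₁₄}
So ⟦Spanish student who chased e₀⟧ = {e₀, e₁, e₄, e₁₄}.

{e₀, e₁, e₄, e₁₄}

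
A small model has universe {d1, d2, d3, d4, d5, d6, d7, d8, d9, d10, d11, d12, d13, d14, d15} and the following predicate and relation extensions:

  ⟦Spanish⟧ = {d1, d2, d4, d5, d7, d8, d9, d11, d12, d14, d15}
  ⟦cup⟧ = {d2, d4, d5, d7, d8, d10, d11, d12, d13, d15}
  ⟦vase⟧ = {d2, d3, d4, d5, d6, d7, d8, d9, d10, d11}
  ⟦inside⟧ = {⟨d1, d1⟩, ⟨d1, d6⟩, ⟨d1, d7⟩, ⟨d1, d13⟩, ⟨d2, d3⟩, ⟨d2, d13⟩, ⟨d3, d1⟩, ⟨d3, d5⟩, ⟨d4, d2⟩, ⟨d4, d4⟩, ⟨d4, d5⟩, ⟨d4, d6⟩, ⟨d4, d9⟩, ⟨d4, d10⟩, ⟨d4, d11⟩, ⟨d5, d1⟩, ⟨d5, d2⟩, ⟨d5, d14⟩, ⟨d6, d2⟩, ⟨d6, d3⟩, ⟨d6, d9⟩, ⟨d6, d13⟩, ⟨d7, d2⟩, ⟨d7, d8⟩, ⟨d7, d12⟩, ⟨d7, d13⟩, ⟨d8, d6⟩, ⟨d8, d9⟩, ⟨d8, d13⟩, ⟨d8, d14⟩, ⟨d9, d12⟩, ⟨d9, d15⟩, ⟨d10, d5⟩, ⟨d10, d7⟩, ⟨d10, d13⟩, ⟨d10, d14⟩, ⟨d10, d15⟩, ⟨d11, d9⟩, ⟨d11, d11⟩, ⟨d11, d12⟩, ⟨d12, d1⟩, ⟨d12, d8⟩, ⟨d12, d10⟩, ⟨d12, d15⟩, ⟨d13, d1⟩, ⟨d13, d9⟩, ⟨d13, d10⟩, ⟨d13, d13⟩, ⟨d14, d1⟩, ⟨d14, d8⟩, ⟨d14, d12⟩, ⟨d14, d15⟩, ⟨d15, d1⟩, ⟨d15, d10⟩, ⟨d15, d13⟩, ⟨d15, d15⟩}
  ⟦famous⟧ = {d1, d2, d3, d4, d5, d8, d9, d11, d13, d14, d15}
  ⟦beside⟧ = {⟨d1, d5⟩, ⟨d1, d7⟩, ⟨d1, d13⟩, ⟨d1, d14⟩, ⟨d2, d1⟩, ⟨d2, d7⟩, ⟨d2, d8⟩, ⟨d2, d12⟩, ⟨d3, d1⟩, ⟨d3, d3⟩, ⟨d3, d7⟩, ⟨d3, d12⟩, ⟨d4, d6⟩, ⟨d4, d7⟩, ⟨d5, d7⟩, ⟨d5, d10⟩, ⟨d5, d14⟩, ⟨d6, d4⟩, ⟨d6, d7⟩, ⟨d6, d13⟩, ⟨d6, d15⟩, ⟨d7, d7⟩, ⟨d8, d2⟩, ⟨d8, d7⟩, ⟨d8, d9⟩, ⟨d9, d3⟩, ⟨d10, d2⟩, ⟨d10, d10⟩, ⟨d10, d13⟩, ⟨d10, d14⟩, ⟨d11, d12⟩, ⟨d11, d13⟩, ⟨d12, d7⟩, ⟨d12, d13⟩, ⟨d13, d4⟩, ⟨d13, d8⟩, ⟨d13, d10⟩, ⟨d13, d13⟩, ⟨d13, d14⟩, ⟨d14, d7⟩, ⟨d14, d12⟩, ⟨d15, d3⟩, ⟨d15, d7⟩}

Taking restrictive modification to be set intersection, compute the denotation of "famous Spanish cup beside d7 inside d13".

⟦beside d7⟧ = {x : ⟨x, d7⟩ ∈ ⟦beside⟧} = {d1, d2, d3, d4, d5, d6, d7, d8, d12, d14, d15}
⟦inside d13⟧ = {x : ⟨x, d13⟩ ∈ ⟦inside⟧} = {d1, d2, d6, d7, d8, d10, d13, d15}
⟦cup⟧ = {d2, d4, d5, d7, d8, d10, d11, d12, d13, d15}
… ∩ ⟦beside d7⟧ = {d2, d4, d5, d7, d8, d10, d11, d12, d13, d15} ∩ {d1, d2, d3, d4, d5, d6, d7, d8, d12, d14, d15} = {d2, d4, d5, d7, d8, d12, d15}
… ∩ ⟦inside d13⟧ = {d2, d4, d5, d7, d8, d12, d15} ∩ {d1, d2, d6, d7, d8, d10, d13, d15} = {d2, d7, d8, d15}
… ∩ ⟦famous⟧ = {d2, d7, d8, d15} ∩ {d1, d2, d3, d4, d5, d8, d9, d11, d13, d14, d15} = {d2, d8, d15}
… ∩ ⟦Spanish⟧ = {d2, d8, d15} ∩ {d1, d2, d4, d5, d7, d8, d9, d11, d12, d14, d15} = {d2, d8, d15}
So ⟦famous Spanish cup beside d7 inside d13⟧ = {d2, d8, d15}.

{d2, d8, d15}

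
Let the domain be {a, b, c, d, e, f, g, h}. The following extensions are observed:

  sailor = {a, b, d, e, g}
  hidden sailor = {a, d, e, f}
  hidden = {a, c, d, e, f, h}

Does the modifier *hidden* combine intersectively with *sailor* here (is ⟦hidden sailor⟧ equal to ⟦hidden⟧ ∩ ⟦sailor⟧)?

no

⟦hidden⟧ ∩ ⟦sailor⟧ = {a, c, d, e, f, h} ∩ {a, b, d, e, g} = {a, d, e}
Observed ⟦hidden sailor⟧ = {a, d, e, f}.
These differ, so the modifier is not intersective in this model.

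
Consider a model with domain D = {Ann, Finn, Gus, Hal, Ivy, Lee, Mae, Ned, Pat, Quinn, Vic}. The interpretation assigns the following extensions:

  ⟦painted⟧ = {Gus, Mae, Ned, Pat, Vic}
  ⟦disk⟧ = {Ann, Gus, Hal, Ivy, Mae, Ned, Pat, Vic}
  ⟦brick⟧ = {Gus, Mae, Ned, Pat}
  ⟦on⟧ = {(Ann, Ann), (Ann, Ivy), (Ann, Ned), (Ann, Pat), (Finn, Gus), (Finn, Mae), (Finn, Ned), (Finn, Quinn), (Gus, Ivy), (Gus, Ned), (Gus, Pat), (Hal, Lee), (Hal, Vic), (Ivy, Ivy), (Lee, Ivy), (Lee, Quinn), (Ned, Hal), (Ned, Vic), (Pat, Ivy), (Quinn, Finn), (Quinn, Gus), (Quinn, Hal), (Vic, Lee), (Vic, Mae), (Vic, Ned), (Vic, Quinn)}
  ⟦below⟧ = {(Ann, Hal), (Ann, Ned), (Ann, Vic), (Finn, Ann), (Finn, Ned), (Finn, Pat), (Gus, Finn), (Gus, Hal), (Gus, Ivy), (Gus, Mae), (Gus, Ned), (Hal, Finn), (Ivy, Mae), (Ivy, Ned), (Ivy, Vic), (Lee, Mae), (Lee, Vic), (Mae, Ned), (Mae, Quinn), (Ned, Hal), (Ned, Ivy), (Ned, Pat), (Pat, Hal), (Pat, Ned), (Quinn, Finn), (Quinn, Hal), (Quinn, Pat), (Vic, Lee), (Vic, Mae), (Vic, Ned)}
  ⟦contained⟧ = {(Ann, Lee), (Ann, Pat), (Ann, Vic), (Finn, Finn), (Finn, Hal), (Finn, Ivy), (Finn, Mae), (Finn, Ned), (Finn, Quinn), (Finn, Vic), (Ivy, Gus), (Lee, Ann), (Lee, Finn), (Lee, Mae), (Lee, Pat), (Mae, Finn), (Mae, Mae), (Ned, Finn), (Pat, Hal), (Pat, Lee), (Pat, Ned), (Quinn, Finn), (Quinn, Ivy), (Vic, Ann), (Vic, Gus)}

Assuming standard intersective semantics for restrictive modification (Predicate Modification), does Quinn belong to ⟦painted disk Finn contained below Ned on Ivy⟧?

no

⟦Finn contained⟧ = {x : ⟨Finn, x⟩ ∈ ⟦contained⟧} = {Finn, Hal, Ivy, Mae, Ned, Quinn, Vic}
⟦below Ned⟧ = {x : ⟨x, Ned⟩ ∈ ⟦below⟧} = {Ann, Finn, Gus, Ivy, Mae, Pat, Vic}
⟦on Ivy⟧ = {x : ⟨x, Ivy⟩ ∈ ⟦on⟧} = {Ann, Gus, Ivy, Lee, Pat}
⟦disk⟧ = {Ann, Gus, Hal, Ivy, Mae, Ned, Pat, Vic}
… ∩ ⟦Finn contained⟧ = {Ann, Gus, Hal, Ivy, Mae, Ned, Pat, Vic} ∩ {Finn, Hal, Ivy, Mae, Ned, Quinn, Vic} = {Hal, Ivy, Mae, Ned, Vic}
… ∩ ⟦below Ned⟧ = {Hal, Ivy, Mae, Ned, Vic} ∩ {Ann, Finn, Gus, Ivy, Mae, Pat, Vic} = {Ivy, Mae, Vic}
… ∩ ⟦on Ivy⟧ = {Ivy, Mae, Vic} ∩ {Ann, Gus, Ivy, Lee, Pat} = {Ivy}
… ∩ ⟦painted⟧ = {Ivy} ∩ {Gus, Mae, Ned, Pat, Vic} = ∅
⟦painted disk Finn contained below Ned on Ivy⟧ = ∅; Quinn ∉ this set.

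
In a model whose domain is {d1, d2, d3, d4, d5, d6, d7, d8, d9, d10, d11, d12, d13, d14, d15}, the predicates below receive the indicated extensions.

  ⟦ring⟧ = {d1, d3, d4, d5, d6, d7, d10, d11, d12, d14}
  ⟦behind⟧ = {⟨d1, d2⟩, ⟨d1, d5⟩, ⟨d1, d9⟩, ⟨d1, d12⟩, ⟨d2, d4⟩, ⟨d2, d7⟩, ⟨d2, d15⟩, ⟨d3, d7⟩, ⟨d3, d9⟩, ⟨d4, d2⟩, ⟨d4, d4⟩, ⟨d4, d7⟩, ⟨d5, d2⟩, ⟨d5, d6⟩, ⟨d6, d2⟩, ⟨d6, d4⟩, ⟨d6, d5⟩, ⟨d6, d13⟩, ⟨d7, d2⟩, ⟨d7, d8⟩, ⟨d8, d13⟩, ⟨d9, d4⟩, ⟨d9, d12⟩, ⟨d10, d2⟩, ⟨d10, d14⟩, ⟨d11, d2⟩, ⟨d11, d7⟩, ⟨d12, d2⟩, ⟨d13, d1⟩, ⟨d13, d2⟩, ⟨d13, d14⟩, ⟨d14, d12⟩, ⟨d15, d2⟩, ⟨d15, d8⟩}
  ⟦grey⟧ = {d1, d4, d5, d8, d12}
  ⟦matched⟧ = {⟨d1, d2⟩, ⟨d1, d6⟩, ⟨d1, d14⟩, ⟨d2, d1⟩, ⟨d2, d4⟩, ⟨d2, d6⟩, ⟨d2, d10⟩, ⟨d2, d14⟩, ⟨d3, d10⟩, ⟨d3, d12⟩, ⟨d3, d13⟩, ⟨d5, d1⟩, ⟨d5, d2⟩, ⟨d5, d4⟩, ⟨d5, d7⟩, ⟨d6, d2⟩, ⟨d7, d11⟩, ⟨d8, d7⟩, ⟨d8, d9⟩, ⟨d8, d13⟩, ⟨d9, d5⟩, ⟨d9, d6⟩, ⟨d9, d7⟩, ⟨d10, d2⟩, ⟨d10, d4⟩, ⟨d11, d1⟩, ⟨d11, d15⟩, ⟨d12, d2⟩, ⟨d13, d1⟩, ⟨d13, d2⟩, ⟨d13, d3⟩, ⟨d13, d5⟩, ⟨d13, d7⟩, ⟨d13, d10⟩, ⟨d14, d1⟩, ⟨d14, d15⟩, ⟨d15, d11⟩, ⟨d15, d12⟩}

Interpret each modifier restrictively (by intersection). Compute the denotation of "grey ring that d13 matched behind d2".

⟦that d13 matched⟧ = {x : ⟨d13, x⟩ ∈ ⟦matched⟧} = {d1, d2, d3, d5, d7, d10}
⟦behind d2⟧ = {x : ⟨x, d2⟩ ∈ ⟦behind⟧} = {d1, d4, d5, d6, d7, d10, d11, d12, d13, d15}
⟦ring⟧ = {d1, d3, d4, d5, d6, d7, d10, d11, d12, d14}
… ∩ ⟦that d13 matched⟧ = {d1, d3, d4, d5, d6, d7, d10, d11, d12, d14} ∩ {d1, d2, d3, d5, d7, d10} = {d1, d3, d5, d7, d10}
… ∩ ⟦behind d2⟧ = {d1, d3, d5, d7, d10} ∩ {d1, d4, d5, d6, d7, d10, d11, d12, d13, d15} = {d1, d5, d7, d10}
… ∩ ⟦grey⟧ = {d1, d5, d7, d10} ∩ {d1, d4, d5, d8, d12} = {d1, d5}
So ⟦grey ring that d13 matched behind d2⟧ = {d1, d5}.

{d1, d5}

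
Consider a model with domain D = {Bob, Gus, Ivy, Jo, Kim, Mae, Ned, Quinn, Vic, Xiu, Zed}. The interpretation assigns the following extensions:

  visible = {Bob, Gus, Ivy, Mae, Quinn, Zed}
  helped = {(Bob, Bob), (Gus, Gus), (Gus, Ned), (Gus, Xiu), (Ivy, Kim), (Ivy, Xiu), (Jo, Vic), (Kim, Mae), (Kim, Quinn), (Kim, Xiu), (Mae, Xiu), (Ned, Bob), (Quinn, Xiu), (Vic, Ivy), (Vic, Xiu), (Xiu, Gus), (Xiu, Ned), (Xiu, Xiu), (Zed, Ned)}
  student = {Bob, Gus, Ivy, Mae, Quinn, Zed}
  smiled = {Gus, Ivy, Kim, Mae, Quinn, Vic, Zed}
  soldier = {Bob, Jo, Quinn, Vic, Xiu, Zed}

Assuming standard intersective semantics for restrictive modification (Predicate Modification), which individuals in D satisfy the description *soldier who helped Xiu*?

{Quinn, Vic, Xiu}

⟦who helped Xiu⟧ = {x : ⟨x, Xiu⟩ ∈ ⟦helped⟧} = {Gus, Ivy, Kim, Mae, Quinn, Vic, Xiu}
⟦soldier⟧ = {Bob, Jo, Quinn, Vic, Xiu, Zed}
… ∩ ⟦who helped Xiu⟧ = {Bob, Jo, Quinn, Vic, Xiu, Zed} ∩ {Gus, Ivy, Kim, Mae, Quinn, Vic, Xiu} = {Quinn, Vic, Xiu}
So ⟦soldier who helped Xiu⟧ = {Quinn, Vic, Xiu}.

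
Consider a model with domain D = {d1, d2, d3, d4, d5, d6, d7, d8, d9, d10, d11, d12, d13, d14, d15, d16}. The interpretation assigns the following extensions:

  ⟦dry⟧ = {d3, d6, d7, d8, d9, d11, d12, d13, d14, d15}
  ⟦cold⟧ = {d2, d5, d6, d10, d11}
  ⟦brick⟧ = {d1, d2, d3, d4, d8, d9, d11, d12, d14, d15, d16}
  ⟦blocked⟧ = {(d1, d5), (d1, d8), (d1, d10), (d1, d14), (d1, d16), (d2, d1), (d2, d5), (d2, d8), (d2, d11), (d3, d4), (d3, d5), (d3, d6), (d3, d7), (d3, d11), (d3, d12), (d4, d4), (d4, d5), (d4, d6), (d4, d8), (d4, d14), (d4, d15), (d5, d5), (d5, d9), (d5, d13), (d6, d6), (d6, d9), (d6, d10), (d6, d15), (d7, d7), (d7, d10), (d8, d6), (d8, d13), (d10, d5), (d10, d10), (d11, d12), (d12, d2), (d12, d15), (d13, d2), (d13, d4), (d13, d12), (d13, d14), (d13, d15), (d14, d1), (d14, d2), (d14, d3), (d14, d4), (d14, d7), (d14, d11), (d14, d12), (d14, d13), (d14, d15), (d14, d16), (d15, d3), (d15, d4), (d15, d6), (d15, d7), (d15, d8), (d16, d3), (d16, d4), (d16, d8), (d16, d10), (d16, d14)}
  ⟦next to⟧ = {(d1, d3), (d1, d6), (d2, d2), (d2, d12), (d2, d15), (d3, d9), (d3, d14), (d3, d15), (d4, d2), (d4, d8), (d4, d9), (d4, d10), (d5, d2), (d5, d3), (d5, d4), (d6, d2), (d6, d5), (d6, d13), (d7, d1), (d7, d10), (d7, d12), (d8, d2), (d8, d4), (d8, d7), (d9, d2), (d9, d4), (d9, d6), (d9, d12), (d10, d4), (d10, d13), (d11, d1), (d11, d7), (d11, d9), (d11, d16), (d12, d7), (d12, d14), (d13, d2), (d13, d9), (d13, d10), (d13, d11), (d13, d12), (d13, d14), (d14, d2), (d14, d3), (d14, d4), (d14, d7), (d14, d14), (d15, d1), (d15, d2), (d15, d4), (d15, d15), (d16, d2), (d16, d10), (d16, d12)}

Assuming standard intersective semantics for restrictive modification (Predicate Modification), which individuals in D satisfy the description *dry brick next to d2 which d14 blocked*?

⟦next to d2⟧ = {x : ⟨x, d2⟩ ∈ ⟦next to⟧} = {d2, d4, d5, d6, d8, d9, d13, d14, d15, d16}
⟦which d14 blocked⟧ = {x : ⟨d14, x⟩ ∈ ⟦blocked⟧} = {d1, d2, d3, d4, d7, d11, d12, d13, d15, d16}
⟦brick⟧ = {d1, d2, d3, d4, d8, d9, d11, d12, d14, d15, d16}
… ∩ ⟦next to d2⟧ = {d1, d2, d3, d4, d8, d9, d11, d12, d14, d15, d16} ∩ {d2, d4, d5, d6, d8, d9, d13, d14, d15, d16} = {d2, d4, d8, d9, d14, d15, d16}
… ∩ ⟦which d14 blocked⟧ = {d2, d4, d8, d9, d14, d15, d16} ∩ {d1, d2, d3, d4, d7, d11, d12, d13, d15, d16} = {d2, d4, d15, d16}
… ∩ ⟦dry⟧ = {d2, d4, d15, d16} ∩ {d3, d6, d7, d8, d9, d11, d12, d13, d14, d15} = {d15}
So ⟦dry brick next to d2 which d14 blocked⟧ = {d15}.

{d15}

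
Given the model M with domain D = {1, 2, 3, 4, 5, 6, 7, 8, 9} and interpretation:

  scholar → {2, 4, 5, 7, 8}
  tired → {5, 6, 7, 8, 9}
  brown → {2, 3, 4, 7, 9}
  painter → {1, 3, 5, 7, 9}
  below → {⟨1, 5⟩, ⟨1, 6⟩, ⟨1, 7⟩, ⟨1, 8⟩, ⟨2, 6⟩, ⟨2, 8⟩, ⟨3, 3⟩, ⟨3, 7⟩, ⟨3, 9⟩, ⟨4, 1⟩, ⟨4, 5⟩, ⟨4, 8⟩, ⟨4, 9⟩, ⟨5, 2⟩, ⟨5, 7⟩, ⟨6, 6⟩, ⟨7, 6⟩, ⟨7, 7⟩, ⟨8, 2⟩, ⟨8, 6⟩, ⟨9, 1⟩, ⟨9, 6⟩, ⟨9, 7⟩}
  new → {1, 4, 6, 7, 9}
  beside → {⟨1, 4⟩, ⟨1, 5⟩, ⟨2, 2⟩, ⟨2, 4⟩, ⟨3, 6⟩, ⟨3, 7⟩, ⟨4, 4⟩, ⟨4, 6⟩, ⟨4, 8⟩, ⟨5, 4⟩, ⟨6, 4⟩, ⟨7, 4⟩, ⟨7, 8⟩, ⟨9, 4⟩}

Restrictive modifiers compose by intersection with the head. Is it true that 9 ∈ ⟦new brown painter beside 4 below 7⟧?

⟦beside 4⟧ = {x : ⟨x, 4⟩ ∈ ⟦beside⟧} = {1, 2, 4, 5, 6, 7, 9}
⟦below 7⟧ = {x : ⟨x, 7⟩ ∈ ⟦below⟧} = {1, 3, 5, 7, 9}
⟦painter⟧ = {1, 3, 5, 7, 9}
… ∩ ⟦beside 4⟧ = {1, 3, 5, 7, 9} ∩ {1, 2, 4, 5, 6, 7, 9} = {1, 5, 7, 9}
… ∩ ⟦below 7⟧ = {1, 5, 7, 9} ∩ {1, 3, 5, 7, 9} = {1, 5, 7, 9}
… ∩ ⟦new⟧ = {1, 5, 7, 9} ∩ {1, 4, 6, 7, 9} = {1, 7, 9}
… ∩ ⟦brown⟧ = {1, 7, 9} ∩ {2, 3, 4, 7, 9} = {7, 9}
⟦new brown painter beside 4 below 7⟧ = {7, 9}; 9 ∈ this set.

yes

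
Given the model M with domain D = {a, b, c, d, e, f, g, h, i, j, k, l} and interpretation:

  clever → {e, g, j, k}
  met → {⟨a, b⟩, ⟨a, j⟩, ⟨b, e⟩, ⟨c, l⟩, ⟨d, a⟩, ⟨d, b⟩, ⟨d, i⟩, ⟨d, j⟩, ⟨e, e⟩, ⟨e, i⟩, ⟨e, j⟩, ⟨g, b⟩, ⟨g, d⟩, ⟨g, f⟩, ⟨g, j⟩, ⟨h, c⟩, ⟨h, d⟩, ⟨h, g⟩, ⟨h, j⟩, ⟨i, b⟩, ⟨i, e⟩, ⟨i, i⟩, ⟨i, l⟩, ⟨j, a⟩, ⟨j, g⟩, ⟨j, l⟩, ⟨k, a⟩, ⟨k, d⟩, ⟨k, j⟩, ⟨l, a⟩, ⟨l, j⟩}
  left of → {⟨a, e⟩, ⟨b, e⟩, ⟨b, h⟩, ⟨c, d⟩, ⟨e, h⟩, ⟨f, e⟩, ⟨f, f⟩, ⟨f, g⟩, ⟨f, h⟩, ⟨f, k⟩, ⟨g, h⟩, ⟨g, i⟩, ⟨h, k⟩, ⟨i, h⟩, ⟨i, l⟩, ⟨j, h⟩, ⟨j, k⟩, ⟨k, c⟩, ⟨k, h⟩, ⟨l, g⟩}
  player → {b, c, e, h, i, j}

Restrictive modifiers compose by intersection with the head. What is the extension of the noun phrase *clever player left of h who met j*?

{e}

⟦left of h⟧ = {x : ⟨x, h⟩ ∈ ⟦left of⟧} = {b, e, f, g, i, j, k}
⟦who met j⟧ = {x : ⟨x, j⟩ ∈ ⟦met⟧} = {a, d, e, g, h, k, l}
⟦player⟧ = {b, c, e, h, i, j}
… ∩ ⟦left of h⟧ = {b, c, e, h, i, j} ∩ {b, e, f, g, i, j, k} = {b, e, i, j}
… ∩ ⟦who met j⟧ = {b, e, i, j} ∩ {a, d, e, g, h, k, l} = {e}
… ∩ ⟦clever⟧ = {e} ∩ {e, g, j, k} = {e}
So ⟦clever player left of h who met j⟧ = {e}.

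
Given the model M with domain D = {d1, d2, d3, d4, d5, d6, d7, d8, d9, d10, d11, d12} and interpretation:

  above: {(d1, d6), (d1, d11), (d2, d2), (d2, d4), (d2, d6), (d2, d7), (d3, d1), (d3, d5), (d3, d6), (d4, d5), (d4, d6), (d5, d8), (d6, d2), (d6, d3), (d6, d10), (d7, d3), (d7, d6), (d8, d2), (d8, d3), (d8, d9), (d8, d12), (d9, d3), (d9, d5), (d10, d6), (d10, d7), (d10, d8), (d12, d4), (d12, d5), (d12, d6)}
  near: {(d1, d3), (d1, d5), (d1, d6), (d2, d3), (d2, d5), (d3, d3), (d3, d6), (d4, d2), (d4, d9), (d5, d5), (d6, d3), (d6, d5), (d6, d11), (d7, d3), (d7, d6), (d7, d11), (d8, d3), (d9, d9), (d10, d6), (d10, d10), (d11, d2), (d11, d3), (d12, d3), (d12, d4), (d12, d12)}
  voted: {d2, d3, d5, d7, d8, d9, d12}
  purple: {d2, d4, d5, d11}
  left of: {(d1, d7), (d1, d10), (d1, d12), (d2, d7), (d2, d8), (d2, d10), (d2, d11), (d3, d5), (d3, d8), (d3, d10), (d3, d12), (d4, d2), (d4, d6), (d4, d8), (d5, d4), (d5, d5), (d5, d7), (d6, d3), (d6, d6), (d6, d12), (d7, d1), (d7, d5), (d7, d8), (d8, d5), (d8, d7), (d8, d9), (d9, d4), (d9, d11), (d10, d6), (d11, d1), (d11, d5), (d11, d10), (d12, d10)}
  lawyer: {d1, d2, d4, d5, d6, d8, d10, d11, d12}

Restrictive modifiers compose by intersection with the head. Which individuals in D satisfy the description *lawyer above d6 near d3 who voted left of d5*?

⟦above d6⟧ = {x : ⟨x, d6⟩ ∈ ⟦above⟧} = {d1, d2, d3, d4, d7, d10, d12}
⟦near d3⟧ = {x : ⟨x, d3⟩ ∈ ⟦near⟧} = {d1, d2, d3, d6, d7, d8, d11, d12}
⟦who voted⟧ = ⟦voted⟧ = {d2, d3, d5, d7, d8, d9, d12}
⟦left of d5⟧ = {x : ⟨x, d5⟩ ∈ ⟦left of⟧} = {d3, d5, d7, d8, d11}
⟦lawyer⟧ = {d1, d2, d4, d5, d6, d8, d10, d11, d12}
… ∩ ⟦above d6⟧ = {d1, d2, d4, d5, d6, d8, d10, d11, d12} ∩ {d1, d2, d3, d4, d7, d10, d12} = {d1, d2, d4, d10, d12}
… ∩ ⟦near d3⟧ = {d1, d2, d4, d10, d12} ∩ {d1, d2, d3, d6, d7, d8, d11, d12} = {d1, d2, d12}
… ∩ ⟦who voted⟧ = {d1, d2, d12} ∩ {d2, d3, d5, d7, d8, d9, d12} = {d2, d12}
… ∩ ⟦left of d5⟧ = {d2, d12} ∩ {d3, d5, d7, d8, d11} = ∅
So ⟦lawyer above d6 near d3 who voted left of d5⟧ = ∅.

∅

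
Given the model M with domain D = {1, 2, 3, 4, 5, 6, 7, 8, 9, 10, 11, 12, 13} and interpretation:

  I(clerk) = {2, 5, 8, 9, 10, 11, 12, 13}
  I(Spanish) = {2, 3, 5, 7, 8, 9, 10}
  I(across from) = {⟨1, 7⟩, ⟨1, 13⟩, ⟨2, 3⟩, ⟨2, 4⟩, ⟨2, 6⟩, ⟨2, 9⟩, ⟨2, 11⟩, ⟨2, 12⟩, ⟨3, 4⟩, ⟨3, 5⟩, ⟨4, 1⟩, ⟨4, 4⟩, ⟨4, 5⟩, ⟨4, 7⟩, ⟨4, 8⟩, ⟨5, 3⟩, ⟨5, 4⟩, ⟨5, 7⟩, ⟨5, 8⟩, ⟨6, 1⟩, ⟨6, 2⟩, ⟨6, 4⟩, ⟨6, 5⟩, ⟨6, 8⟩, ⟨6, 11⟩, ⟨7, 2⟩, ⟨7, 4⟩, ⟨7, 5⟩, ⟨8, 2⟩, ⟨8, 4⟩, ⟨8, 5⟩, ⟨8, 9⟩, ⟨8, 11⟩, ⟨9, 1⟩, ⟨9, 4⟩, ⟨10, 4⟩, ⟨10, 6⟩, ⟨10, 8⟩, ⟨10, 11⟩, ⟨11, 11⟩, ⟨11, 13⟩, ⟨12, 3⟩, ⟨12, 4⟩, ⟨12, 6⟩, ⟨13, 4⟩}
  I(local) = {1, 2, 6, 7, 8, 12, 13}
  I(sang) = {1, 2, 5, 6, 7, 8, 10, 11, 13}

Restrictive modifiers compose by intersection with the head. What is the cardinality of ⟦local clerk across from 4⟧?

4

⟦across from 4⟧ = {x : ⟨x, 4⟩ ∈ ⟦across from⟧} = {2, 3, 4, 5, 6, 7, 8, 9, 10, 12, 13}
⟦clerk⟧ = {2, 5, 8, 9, 10, 11, 12, 13}
… ∩ ⟦across from 4⟧ = {2, 5, 8, 9, 10, 11, 12, 13} ∩ {2, 3, 4, 5, 6, 7, 8, 9, 10, 12, 13} = {2, 5, 8, 9, 10, 12, 13}
… ∩ ⟦local⟧ = {2, 5, 8, 9, 10, 12, 13} ∩ {1, 2, 6, 7, 8, 12, 13} = {2, 8, 12, 13}
⟦local clerk across from 4⟧ = {2, 8, 12, 13}, so the cardinality is 4.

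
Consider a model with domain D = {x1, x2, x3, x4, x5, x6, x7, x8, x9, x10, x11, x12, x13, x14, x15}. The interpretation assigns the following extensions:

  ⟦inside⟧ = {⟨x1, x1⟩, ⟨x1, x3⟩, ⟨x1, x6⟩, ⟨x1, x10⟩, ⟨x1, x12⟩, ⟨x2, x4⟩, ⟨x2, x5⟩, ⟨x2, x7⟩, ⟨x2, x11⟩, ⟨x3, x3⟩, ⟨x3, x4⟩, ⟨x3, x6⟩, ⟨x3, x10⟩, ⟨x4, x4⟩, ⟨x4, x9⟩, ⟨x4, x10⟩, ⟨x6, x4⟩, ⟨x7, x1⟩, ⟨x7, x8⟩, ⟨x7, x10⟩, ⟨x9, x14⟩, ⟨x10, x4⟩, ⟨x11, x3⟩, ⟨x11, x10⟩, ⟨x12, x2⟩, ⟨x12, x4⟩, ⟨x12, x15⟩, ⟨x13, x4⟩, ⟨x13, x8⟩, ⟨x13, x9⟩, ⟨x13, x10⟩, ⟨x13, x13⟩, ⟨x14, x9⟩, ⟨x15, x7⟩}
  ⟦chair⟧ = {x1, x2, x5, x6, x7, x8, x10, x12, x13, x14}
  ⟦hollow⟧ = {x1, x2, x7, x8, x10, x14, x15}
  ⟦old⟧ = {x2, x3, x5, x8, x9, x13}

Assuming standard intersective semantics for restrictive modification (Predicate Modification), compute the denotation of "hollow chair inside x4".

⟦inside x4⟧ = {x : ⟨x, x4⟩ ∈ ⟦inside⟧} = {x2, x3, x4, x6, x10, x12, x13}
⟦chair⟧ = {x1, x2, x5, x6, x7, x8, x10, x12, x13, x14}
… ∩ ⟦inside x4⟧ = {x1, x2, x5, x6, x7, x8, x10, x12, x13, x14} ∩ {x2, x3, x4, x6, x10, x12, x13} = {x2, x6, x10, x12, x13}
… ∩ ⟦hollow⟧ = {x2, x6, x10, x12, x13} ∩ {x1, x2, x7, x8, x10, x14, x15} = {x2, x10}
So ⟦hollow chair inside x4⟧ = {x2, x10}.

{x2, x10}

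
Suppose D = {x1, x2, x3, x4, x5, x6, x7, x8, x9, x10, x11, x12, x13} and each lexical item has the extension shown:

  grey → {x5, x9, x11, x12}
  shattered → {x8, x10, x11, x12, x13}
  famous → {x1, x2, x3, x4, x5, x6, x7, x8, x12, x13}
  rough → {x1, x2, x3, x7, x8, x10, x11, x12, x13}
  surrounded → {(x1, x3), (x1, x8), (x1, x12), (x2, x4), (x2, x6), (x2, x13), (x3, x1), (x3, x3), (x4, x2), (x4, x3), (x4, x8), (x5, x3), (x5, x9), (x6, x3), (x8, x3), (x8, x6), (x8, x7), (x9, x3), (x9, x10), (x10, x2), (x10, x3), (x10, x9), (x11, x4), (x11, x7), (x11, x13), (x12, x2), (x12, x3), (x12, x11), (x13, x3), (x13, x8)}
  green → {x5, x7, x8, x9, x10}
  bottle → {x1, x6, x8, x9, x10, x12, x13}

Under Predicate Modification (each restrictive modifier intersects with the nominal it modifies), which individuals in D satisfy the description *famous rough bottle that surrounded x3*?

{x1, x8, x12, x13}

⟦that surrounded x3⟧ = {x : ⟨x, x3⟩ ∈ ⟦surrounded⟧} = {x1, x3, x4, x5, x6, x8, x9, x10, x12, x13}
⟦bottle⟧ = {x1, x6, x8, x9, x10, x12, x13}
… ∩ ⟦that surrounded x3⟧ = {x1, x6, x8, x9, x10, x12, x13} ∩ {x1, x3, x4, x5, x6, x8, x9, x10, x12, x13} = {x1, x6, x8, x9, x10, x12, x13}
… ∩ ⟦famous⟧ = {x1, x6, x8, x9, x10, x12, x13} ∩ {x1, x2, x3, x4, x5, x6, x7, x8, x12, x13} = {x1, x6, x8, x12, x13}
… ∩ ⟦rough⟧ = {x1, x6, x8, x12, x13} ∩ {x1, x2, x3, x7, x8, x10, x11, x12, x13} = {x1, x8, x12, x13}
So ⟦famous rough bottle that surrounded x3⟧ = {x1, x8, x12, x13}.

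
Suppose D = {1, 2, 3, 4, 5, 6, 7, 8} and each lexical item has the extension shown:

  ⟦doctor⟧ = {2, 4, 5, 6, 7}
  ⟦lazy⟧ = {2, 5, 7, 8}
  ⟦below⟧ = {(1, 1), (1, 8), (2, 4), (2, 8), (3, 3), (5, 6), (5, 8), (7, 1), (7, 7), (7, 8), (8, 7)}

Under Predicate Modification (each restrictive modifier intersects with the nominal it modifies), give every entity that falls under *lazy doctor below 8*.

{2, 5, 7}

⟦below 8⟧ = {x : ⟨x, 8⟩ ∈ ⟦below⟧} = {1, 2, 5, 7}
⟦doctor⟧ = {2, 4, 5, 6, 7}
… ∩ ⟦below 8⟧ = {2, 4, 5, 6, 7} ∩ {1, 2, 5, 7} = {2, 5, 7}
… ∩ ⟦lazy⟧ = {2, 5, 7} ∩ {2, 5, 7, 8} = {2, 5, 7}
So ⟦lazy doctor below 8⟧ = {2, 5, 7}.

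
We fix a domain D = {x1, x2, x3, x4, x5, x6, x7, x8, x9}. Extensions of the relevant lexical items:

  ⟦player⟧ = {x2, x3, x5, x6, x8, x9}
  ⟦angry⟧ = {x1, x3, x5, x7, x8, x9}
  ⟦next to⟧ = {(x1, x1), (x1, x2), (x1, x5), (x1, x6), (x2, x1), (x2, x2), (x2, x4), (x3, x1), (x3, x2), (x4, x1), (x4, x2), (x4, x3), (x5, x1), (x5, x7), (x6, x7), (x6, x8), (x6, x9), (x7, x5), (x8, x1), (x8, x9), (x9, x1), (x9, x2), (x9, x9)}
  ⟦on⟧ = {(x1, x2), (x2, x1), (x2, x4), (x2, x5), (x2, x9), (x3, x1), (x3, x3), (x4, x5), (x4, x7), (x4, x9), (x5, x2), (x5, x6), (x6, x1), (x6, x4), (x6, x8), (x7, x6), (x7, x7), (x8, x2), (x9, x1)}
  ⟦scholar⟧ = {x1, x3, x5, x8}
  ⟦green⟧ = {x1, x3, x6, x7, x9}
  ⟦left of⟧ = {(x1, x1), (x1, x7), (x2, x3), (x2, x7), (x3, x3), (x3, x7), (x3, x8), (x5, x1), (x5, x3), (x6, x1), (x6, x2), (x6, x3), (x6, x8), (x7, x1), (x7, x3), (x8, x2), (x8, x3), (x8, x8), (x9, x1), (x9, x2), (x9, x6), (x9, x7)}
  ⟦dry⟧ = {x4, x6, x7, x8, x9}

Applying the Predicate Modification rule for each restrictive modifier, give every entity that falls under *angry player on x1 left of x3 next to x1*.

{x3}

⟦on x1⟧ = {x : ⟨x, x1⟩ ∈ ⟦on⟧} = {x2, x3, x6, x9}
⟦left of x3⟧ = {x : ⟨x, x3⟩ ∈ ⟦left of⟧} = {x2, x3, x5, x6, x7, x8}
⟦next to x1⟧ = {x : ⟨x, x1⟩ ∈ ⟦next to⟧} = {x1, x2, x3, x4, x5, x8, x9}
⟦player⟧ = {x2, x3, x5, x6, x8, x9}
… ∩ ⟦on x1⟧ = {x2, x3, x5, x6, x8, x9} ∩ {x2, x3, x6, x9} = {x2, x3, x6, x9}
… ∩ ⟦left of x3⟧ = {x2, x3, x6, x9} ∩ {x2, x3, x5, x6, x7, x8} = {x2, x3, x6}
… ∩ ⟦next to x1⟧ = {x2, x3, x6} ∩ {x1, x2, x3, x4, x5, x8, x9} = {x2, x3}
… ∩ ⟦angry⟧ = {x2, x3} ∩ {x1, x3, x5, x7, x8, x9} = {x3}
So ⟦angry player on x1 left of x3 next to x1⟧ = {x3}.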